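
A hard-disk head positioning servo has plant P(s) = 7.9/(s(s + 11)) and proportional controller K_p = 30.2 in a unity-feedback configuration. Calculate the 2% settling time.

T_s ≈ 0.727 s

From 1 + K_pP(s) = 0: s² + 11s + 238.6 = 0 ⇒ ω_n = 15.45, ζ = 0.3561.
2% settling time T_s ≈ 4/(ζω_n) = 4/5.5 = 0.727 s.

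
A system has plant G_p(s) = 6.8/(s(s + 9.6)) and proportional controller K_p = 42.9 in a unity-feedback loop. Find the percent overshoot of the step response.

39.9%

From 1 + K_pG_p(s) = 0: s² + 9.6s + 291.7 = 0 ⇒ ω_n = 17.08, ζ = 0.281.
%OS = 100·exp(−πζ/√(1−ζ²)) = 100·exp(−π·0.281/√0.921) = 39.9%.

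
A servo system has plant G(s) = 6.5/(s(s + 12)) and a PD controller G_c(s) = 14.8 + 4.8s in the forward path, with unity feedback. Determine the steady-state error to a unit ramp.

The loop has one pole at the origin (type 1). Velocity error constant K_v = lim_{s→0} s·G_c(s)G(s) = 14.8·6.5/12 = 8.017.
Steady-state error to a unit ramp: e_ss = 1/K_v = 0.125.

0.125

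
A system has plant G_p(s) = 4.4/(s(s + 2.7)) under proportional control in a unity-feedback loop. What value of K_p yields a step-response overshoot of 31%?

K_p = 3.39

From %OS = 100·exp(−πζ/√(1−ζ²)) = 31%, ζ = −ln(0.31)/√(π²+ln²(0.31)) = 0.3493.
Characteristic equation s² + 2.7s + 4.4K_p = 0 gives ζ = 2.7/(2√(4.4K_p)).
Setting ζ = 0.3493: √(4.4K_p) = 2.7/(2·0.3493) = 3.865, so K_p = 14.94/4.4 = 3.39.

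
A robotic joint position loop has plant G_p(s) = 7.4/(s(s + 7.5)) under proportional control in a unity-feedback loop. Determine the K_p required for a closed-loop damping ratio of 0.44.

K_p = 9.82

Closed-loop characteristic equation: s² + 7.5s + K_p·7.4 = 0.
So ω_n = √(7.4K_p) and 2ζω_n = 7.5, giving ζ = 7.5/(2√(7.4K_p)).
Setting ζ = 0.44: √(7.4K_p) = 7.5/(2·0.44) = 8.523, so K_p = 72.64/7.4 = 9.82.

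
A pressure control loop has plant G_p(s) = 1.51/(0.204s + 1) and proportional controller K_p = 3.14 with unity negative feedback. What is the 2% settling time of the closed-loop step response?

T_s ≈ 0.142 s

Closed loop: T(s) = K_p·G_p/(1+K_p·G_p) = 4.741/(0.204s + 1 + 4.741), with pole at s = −(1 + 4.741)/0.204 = −28.14.
τ = 1/28.14 = 0.03553 s, so 2% settling time ≈ 4τ = 0.142 s.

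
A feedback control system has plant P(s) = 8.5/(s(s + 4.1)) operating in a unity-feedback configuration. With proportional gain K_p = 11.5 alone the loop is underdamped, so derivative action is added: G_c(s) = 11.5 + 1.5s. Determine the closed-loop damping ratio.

Forward path: (11.5 + 1.5s)·8.5/(s(s+4.1)). The closed-loop characteristic equation is s² + (4.1 + 8.5·1.5)s + 8.5·11.5 = 0.
That is s² + 16.85s + 97.75 = 0, so ω_n = 9.887 rad/s and ζ = 16.85/(2·9.887) = 0.8521.

ζ = 0.852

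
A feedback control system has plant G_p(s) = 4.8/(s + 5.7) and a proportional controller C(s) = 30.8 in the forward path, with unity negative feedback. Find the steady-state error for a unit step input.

The loop is type 0. Static position error constant K_pos = C(0)·G_p(0) = 30.8·0.8421 = 25.94.
Steady-state error to a unit step: e_ss = 1/(1+K_pos) = 1/26.94 = 0.0371.

0.0371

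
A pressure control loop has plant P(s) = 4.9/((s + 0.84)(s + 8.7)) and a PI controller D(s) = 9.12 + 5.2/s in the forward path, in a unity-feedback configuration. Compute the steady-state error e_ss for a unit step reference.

The open loop D(s)P(s) has a pole at the origin (type 1), so the static position error constant is infinite and e_ss = 1/(1+∞) = 0.

0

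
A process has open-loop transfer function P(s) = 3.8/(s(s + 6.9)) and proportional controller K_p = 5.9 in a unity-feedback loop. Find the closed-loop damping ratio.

ζ = 0.729

The closed-loop denominator is s(s+6.9) + 5.9·3.8 = s² + 6.9s + 22.42.
Matching s² + 2ζω_n s + ω_n²: ω_n = √22.42 = 4.735 rad/s and 2ζω_n = 6.9, so ζ = 6.9/(2·4.735) = 0.729.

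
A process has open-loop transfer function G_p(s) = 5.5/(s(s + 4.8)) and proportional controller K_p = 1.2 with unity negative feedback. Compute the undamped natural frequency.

1 + K_p·G_p(s) = 0 gives s² + 4.8s + 6.6 = 0.
Matching s² + 2ζω_n s + ω_n²: ω_n = √6.6 = 2.569 rad/s and 2ζω_n = 4.8, so ζ = 4.8/(2·2.569) = 0.934.

ω_n = 2.57 rad/s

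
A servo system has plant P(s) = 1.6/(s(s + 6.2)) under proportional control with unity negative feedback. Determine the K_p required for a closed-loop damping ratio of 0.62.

K_p = 15.6

Closed-loop characteristic equation: s² + 6.2s + K_p·1.6 = 0.
So ω_n = √(1.6K_p) and 2ζω_n = 6.2, giving ζ = 6.2/(2√(1.6K_p)).
Setting ζ = 0.62: √(1.6K_p) = 6.2/(2·0.62) = 5, so K_p = 25/1.6 = 15.6.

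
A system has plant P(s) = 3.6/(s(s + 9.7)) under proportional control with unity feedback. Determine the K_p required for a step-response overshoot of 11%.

From %OS = 100·exp(−πζ/√(1−ζ²)) = 11%, ζ = −ln(0.11)/√(π²+ln²(0.11)) = 0.5749.
Characteristic equation s² + 9.7s + 3.6K_p = 0 gives ζ = 9.7/(2√(3.6K_p)).
Setting ζ = 0.5749: √(3.6K_p) = 9.7/(2·0.5749) = 8.436, so K_p = 71.17/3.6 = 19.8.

K_p = 19.8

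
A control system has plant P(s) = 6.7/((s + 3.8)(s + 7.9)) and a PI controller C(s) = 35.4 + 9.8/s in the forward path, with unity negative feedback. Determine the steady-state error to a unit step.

0

The open loop C(s)P(s) has a pole at the origin (type 1), so the static position error constant is infinite and e_ss = 1/(1+∞) = 0.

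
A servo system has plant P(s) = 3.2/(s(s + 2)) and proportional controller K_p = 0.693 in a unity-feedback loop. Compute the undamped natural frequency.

ω_n = 1.49 rad/s

The closed-loop denominator is s(s+2) + 0.693·3.2 = s² + 2s + 2.218.
Matching s² + 2ζω_n s + ω_n²: ω_n = √2.218 = 1.489 rad/s and 2ζω_n = 2, so ζ = 2/(2·1.489) = 0.672.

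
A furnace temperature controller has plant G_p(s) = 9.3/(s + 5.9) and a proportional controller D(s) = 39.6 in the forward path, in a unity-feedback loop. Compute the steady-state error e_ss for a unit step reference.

0.0158

The loop is type 0. Static position error constant K_pos = D(0)·G_p(0) = 39.6·1.576 = 62.42.
Steady-state error to a unit step: e_ss = 1/(1+K_pos) = 1/63.42 = 0.0158.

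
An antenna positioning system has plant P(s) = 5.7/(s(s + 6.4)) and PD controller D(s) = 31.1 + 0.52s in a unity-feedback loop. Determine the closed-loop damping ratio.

Forward path: (31.1 + 0.52s)·5.7/(s(s+6.4)). The closed-loop characteristic equation is s² + (6.4 + 5.7·0.52)s + 5.7·31.1 = 0.
That is s² + 9.364s + 177.3 = 0, so ω_n = 13.31 rad/s and ζ = 9.364/(2·13.31) = 0.3517.

ζ = 0.352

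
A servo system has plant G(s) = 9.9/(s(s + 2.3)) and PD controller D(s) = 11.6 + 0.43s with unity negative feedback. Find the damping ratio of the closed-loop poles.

ζ = 0.306

Forward path: (11.6 + 0.43s)·9.9/(s(s+2.3)). The closed-loop characteristic equation is s² + (2.3 + 9.9·0.43)s + 9.9·11.6 = 0.
That is s² + 6.557s + 114.8 = 0, so ω_n = 10.72 rad/s and ζ = 6.557/(2·10.72) = 0.3059.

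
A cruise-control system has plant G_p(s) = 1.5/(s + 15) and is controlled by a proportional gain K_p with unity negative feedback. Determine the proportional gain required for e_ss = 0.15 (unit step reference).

K_p = 56.7

Steady-state error for a unit step on this type-0 loop is 1/(1 + K_p·G_p(0)).
G_p(0) = 0.1. Require 1/(1 + K_p·0.1) = 0.15, so 1 + 0.1·K_p = 6.667.
K_p = (6.667 − 1)/0.1 = 56.7.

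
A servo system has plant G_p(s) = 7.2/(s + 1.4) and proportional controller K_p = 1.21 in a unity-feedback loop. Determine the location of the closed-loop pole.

s = -10.11

Closed-loop transfer function: T(s) = K_p·G_p(s)/(1 + K_p·G_p(s)) = 8.712/(s + 1.4 + 8.712) = 8.712/(s + 10.11).
The closed-loop pole is at s = −10.11.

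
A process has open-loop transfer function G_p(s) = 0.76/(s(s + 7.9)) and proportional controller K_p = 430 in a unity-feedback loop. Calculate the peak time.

Closed-loop characteristic equation: s² + 7.9s + 326.8 = 0, so ω_n = 18.08 rad/s and ζ = 7.9/(2·18.08) = 0.2185.
Damped frequency ω_d = ω_n√(1−ζ²) = 17.64 rad/s, so peak time T_p = π/ω_d = 0.178 s.

T_p = 0.178 s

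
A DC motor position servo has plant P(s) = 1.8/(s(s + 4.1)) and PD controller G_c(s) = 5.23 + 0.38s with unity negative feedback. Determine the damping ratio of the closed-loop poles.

ζ = 0.78

Forward path: (5.23 + 0.38s)·1.8/(s(s+4.1)). The closed-loop characteristic equation is s² + (4.1 + 1.8·0.38)s + 1.8·5.23 = 0.
That is s² + 4.784s + 9.414 = 0, so ω_n = 3.068 rad/s and ζ = 4.784/(2·3.068) = 0.7796.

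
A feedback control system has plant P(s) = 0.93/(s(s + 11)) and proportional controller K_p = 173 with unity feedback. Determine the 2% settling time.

T_s ≈ 0.727 s

Closed-loop characteristic equation: s² + 11s + 160.9 = 0, so ω_n = 12.68 rad/s and ζ = 11/(2·12.68) = 0.4336.
2% settling time T_s ≈ 4/(ζω_n) = 4/5.5 = 0.727 s.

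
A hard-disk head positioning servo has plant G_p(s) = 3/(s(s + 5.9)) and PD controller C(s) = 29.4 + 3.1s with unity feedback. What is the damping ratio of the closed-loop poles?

Forward path: (29.4 + 3.1s)·3/(s(s+5.9)). The closed-loop characteristic equation is s² + (5.9 + 3·3.1)s + 3·29.4 = 0.
That is s² + 15.2s + 88.2 = 0, so ω_n = 9.391 rad/s and ζ = 15.2/(2·9.391) = 0.8092.

ζ = 0.809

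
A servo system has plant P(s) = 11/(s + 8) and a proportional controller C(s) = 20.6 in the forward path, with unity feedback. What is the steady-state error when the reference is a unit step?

The loop is type 0. Static position error constant K_pos = C(0)·P(0) = 20.6·1.375 = 28.33.
Steady-state error to a unit step: e_ss = 1/(1+K_pos) = 1/29.33 = 0.0341.

0.0341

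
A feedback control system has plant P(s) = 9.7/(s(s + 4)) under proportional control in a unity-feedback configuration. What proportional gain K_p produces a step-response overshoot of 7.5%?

K_p = 1.02

From %OS = 100·exp(−πζ/√(1−ζ²)) = 7.5%, ζ = −ln(0.075)/√(π²+ln²(0.075)) = 0.6362.
Characteristic equation s² + 4s + 9.7K_p = 0 gives ζ = 4/(2√(9.7K_p)).
Setting ζ = 0.6362: √(9.7K_p) = 4/(2·0.6362) = 3.144, so K_p = 9.884/9.7 = 1.02.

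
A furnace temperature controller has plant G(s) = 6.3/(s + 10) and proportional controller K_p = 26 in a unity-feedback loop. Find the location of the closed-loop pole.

s = -173.8

Closed-loop transfer function: T(s) = K_p·G(s)/(1 + K_p·G(s)) = 163.8/(s + 10 + 163.8) = 163.8/(s + 173.8).
The closed-loop pole is at s = −173.8.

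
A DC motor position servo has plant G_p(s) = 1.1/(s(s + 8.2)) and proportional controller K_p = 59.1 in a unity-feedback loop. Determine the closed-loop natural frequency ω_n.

1 + K_p·G_p(s) = 0 gives s² + 8.2s + 65.01 = 0.
So ω_n² = 65.01 ⇒ ω_n = 8.063 rad/s, and ζ = 8.2/(2ω_n) = 0.509.

ω_n = 8.06 rad/s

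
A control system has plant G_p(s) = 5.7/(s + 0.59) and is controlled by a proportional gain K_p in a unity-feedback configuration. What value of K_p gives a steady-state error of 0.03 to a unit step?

K_p = 3.35

Steady-state error for a unit step on this type-0 loop is 1/(1 + K_p·G_p(0)).
G_p(0) = 9.661. Require 1/(1 + K_p·9.661) = 0.03, so 1 + 9.661·K_p = 33.33.
K_p = (33.33 − 1)/9.661 = 3.35.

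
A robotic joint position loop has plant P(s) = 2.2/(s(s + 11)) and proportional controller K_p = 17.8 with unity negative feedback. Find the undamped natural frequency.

ω_n = 6.26 rad/s

1 + K_p·P(s) = 0 gives s² + 11s + 39.16 = 0.
So ω_n² = 39.16 ⇒ ω_n = 6.258 rad/s, and ζ = 11/(2ω_n) = 0.879.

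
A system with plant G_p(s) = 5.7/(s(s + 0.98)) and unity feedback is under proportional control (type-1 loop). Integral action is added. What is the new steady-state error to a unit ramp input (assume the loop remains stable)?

The integrator raises the loop to type 2, so K_v → ∞ and e_ss to a ramp is zero.

0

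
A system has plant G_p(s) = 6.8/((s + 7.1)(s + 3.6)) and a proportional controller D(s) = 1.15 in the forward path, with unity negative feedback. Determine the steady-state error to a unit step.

The loop is type 0. Static position error constant K_pos = D(0)·G_p(0) = 1.15·0.266 = 0.3059.
Steady-state error to a unit step: e_ss = 1/(1+K_pos) = 1/1.306 = 0.766.

0.766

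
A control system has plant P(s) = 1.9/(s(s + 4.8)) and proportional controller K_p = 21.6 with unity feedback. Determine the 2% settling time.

T_s ≈ 1.67 s

From 1 + K_pP(s) = 0: s² + 4.8s + 41.04 = 0 ⇒ ω_n = 6.406, ζ = 0.3746.
2% settling time T_s ≈ 4/(ζω_n) = 4/2.4 = 1.67 s.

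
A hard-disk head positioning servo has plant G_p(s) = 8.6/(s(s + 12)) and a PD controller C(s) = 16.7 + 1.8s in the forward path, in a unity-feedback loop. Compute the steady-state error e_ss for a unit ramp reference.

0.0836

The loop has one pole at the origin (type 1). Velocity error constant K_v = lim_{s→0} s·C(s)G_p(s) = 16.7·8.6/12 = 11.97.
Steady-state error to a unit ramp: e_ss = 1/K_v = 0.0836.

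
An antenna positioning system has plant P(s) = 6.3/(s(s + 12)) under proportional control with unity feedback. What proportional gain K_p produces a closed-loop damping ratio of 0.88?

K_p = 7.38

Closed-loop characteristic equation: s² + 12s + K_p·6.3 = 0.
So ω_n = √(6.3K_p) and 2ζω_n = 12, giving ζ = 12/(2√(6.3K_p)).
Setting ζ = 0.88: √(6.3K_p) = 12/(2·0.88) = 6.818, so K_p = 46.49/6.3 = 7.38.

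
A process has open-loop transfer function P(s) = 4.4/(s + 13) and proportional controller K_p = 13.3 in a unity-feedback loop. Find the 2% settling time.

T_s ≈ 0.0559 s

Closed-loop transfer function: T(s) = K_p·P(s)/(1 + K_p·P(s)) = 58.52/(s + 13 + 58.52) = 58.52/(s + 71.52).
Time constant τ = 1/71.52 = 0.01398 s, so the 2% settling time is about 4τ = 0.0559 s.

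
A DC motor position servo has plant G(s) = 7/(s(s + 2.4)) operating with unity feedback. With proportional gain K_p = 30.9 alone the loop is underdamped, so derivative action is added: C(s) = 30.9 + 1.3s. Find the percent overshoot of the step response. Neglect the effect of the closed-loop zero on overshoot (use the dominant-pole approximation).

26.3%

Forward path: (30.9 + 1.3s)·7/(s(s+2.4)). The closed-loop characteristic equation is s² + (2.4 + 7·1.3)s + 7·30.9 = 0.
That is s² + 11.5s + 216.3 = 0, so ω_n = 14.71 rad/s and ζ = 11.5/(2·14.71) = 0.391.
%OS = 100·exp(−πζ/√(1−ζ²)) = 26.3%.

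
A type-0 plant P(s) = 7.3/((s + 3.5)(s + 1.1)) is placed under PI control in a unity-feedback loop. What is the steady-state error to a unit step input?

The PI controller's integrator makes the forward path type 1, so e_ss to a step is zero.

0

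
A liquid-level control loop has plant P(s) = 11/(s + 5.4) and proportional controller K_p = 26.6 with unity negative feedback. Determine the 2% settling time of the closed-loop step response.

T_s ≈ 0.0134 s

Closed-loop transfer function: T(s) = K_p·P(s)/(1 + K_p·P(s)) = 292.6/(s + 5.4 + 292.6) = 292.6/(s + 298).
Time constant τ = 1/298 = 0.003356 s, so the 2% settling time is about 4τ = 0.0134 s.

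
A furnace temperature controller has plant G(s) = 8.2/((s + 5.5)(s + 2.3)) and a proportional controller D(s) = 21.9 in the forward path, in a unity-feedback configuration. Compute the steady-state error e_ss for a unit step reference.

The loop is type 0. Static position error constant K_pos = D(0)·G(0) = 21.9·0.6482 = 14.2.
Steady-state error to a unit step: e_ss = 1/(1+K_pos) = 1/15.2 = 0.0658.

0.0658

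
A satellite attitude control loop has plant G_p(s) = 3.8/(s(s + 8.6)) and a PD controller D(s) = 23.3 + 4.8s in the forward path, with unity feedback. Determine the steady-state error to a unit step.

0

The open loop D(s)G_p(s) has a pole at the origin (type 1), so the static position error constant is infinite and e_ss = 1/(1+∞) = 0.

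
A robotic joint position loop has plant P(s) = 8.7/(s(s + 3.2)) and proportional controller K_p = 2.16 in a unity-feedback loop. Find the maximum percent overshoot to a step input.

From 1 + K_pP(s) = 0: s² + 3.2s + 18.79 = 0 ⇒ ω_n = 4.335, ζ = 0.3691.
%OS = 100·exp(−πζ/√(1−ζ²)) = 100·exp(−π·0.3691/√0.8638) = 28.7%.

28.7%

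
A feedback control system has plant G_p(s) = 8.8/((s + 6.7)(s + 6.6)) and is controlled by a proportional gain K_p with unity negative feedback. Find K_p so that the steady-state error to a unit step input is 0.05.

K_p = 95.5

Steady-state error for a unit step on this type-0 loop is 1/(1 + K_p·G_p(0)).
G_p(0) = 0.199. Require 1/(1 + K_p·0.199) = 0.05, so 1 + 0.199·K_p = 20.
K_p = (20 − 1)/0.199 = 95.5.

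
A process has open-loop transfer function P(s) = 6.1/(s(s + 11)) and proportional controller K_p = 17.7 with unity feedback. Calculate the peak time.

From 1 + K_pP(s) = 0: s² + 11s + 108 = 0 ⇒ ω_n = 10.39, ζ = 0.5293.
Damped frequency ω_d = ω_n√(1−ζ²) = 8.816 rad/s, so peak time T_p = π/ω_d = 0.356 s.

T_p = 0.356 s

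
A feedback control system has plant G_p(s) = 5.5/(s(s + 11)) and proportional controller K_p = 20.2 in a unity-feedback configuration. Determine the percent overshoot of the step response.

The closed-loop denominator s² + 11s + 111.1 gives ω_n = √111.1 = 10.54 and ζ = 11/(2ω_n) = 0.5218.
%OS = 100·exp(−πζ/√(1−ζ²)) = 100·exp(−π·0.5218/√0.7277) = 14.6%.

14.6%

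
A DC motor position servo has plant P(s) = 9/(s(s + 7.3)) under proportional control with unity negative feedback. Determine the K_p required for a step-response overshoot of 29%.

K_p = 11

From %OS = 100·exp(−πζ/√(1−ζ²)) = 29%, ζ = −ln(0.29)/√(π²+ln²(0.29)) = 0.3666.
Characteristic equation s² + 7.3s + 9K_p = 0 gives ζ = 7.3/(2√(9K_p)).
Setting ζ = 0.3666: √(9K_p) = 7.3/(2·0.3666) = 9.956, so K_p = 99.13/9 = 11.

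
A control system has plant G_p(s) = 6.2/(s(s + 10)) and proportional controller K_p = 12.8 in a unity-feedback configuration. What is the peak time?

Closed-loop characteristic equation: s² + 10s + 79.36 = 0, so ω_n = 8.908 rad/s and ζ = 10/(2·8.908) = 0.5613.
Damped frequency ω_d = ω_n√(1−ζ²) = 7.373 rad/s, so peak time T_p = π/ω_d = 0.426 s.

T_p = 0.426 s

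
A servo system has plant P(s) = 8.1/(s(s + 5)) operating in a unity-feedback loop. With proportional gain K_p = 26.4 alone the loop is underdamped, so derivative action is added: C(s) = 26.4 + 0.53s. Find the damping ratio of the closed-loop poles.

Forward path: (26.4 + 0.53s)·8.1/(s(s+5)). The closed-loop characteristic equation is s² + (5 + 8.1·0.53)s + 8.1·26.4 = 0.
That is s² + 9.293s + 213.8 = 0, so ω_n = 14.62 rad/s and ζ = 9.293/(2·14.62) = 0.3177.

ζ = 0.318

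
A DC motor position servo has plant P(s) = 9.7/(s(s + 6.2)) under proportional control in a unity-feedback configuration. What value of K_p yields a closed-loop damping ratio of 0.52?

Closed-loop characteristic equation: s² + 6.2s + K_p·9.7 = 0.
So ω_n = √(9.7K_p) and 2ζω_n = 6.2, giving ζ = 6.2/(2√(9.7K_p)).
Setting ζ = 0.52: √(9.7K_p) = 6.2/(2·0.52) = 5.962, so K_p = 35.54/9.7 = 3.66.

K_p = 3.66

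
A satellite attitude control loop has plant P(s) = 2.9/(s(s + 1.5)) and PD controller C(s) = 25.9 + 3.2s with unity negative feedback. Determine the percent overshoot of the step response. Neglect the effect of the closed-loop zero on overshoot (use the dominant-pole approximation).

Forward path: (25.9 + 3.2s)·2.9/(s(s+1.5)). The closed-loop characteristic equation is s² + (1.5 + 2.9·3.2)s + 2.9·25.9 = 0.
That is s² + 10.78s + 75.11 = 0, so ω_n = 8.667 rad/s and ζ = 10.78/(2·8.667) = 0.6219.
%OS = 100·exp(−πζ/√(1−ζ²)) = 8.25%.

8.25%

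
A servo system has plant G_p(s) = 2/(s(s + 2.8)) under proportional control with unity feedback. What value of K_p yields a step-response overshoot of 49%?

From %OS = 100·exp(−πζ/√(1−ζ²)) = 49%, ζ = −ln(0.49)/√(π²+ln²(0.49)) = 0.2214.
Characteristic equation s² + 2.8s + 2K_p = 0 gives ζ = 2.8/(2√(2K_p)).
Setting ζ = 0.2214: √(2K_p) = 2.8/(2·0.2214) = 6.323, so K_p = 39.97/2 = 20.

K_p = 20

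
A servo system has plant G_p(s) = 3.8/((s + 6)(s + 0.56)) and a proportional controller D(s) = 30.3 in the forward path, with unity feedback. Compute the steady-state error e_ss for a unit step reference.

0.0284

The loop is type 0. Static position error constant K_pos = D(0)·G_p(0) = 30.3·1.131 = 34.27.
Steady-state error to a unit step: e_ss = 1/(1+K_pos) = 1/35.27 = 0.0284.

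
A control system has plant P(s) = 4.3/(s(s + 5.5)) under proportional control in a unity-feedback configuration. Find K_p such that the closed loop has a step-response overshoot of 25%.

From %OS = 100·exp(−πζ/√(1−ζ²)) = 25%, ζ = −ln(0.25)/√(π²+ln²(0.25)) = 0.4037.
Characteristic equation s² + 5.5s + 4.3K_p = 0 gives ζ = 5.5/(2√(4.3K_p)).
Setting ζ = 0.4037: √(4.3K_p) = 5.5/(2·0.4037) = 6.812, so K_p = 46.4/4.3 = 10.8.

K_p = 10.8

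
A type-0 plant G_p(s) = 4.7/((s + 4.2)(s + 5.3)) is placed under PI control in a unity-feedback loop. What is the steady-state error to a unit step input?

The PI controller's integrator makes the forward path type 1, so e_ss to a step is zero.

0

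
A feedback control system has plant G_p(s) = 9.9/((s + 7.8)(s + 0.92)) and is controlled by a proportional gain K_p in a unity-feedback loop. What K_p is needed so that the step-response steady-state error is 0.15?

K_p = 4.11

The loop is type 0, so e_ss(step) = 1/(1 + K_pos) with K_pos = K_p·G_p(0).
G_p(0) = 1.38. Require 1/(1 + K_p·1.38) = 0.15, so 1 + 1.38·K_p = 6.667.
K_p = (6.667 − 1)/1.38 = 4.11.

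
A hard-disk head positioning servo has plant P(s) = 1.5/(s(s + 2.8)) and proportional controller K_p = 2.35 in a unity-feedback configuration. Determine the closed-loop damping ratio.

1 + K_p·P(s) = 0 gives s² + 2.8s + 3.525 = 0.
So ω_n² = 3.525 ⇒ ω_n = 1.877 rad/s, and ζ = 2.8/(2ω_n) = 0.746.

ζ = 0.746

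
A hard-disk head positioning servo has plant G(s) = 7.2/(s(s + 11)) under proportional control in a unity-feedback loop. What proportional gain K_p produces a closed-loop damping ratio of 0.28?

Closed-loop characteristic equation: s² + 11s + K_p·7.2 = 0.
So ω_n = √(7.2K_p) and 2ζω_n = 11, giving ζ = 11/(2√(7.2K_p)).
Setting ζ = 0.28: √(7.2K_p) = 11/(2·0.28) = 19.64, so K_p = 385.8/7.2 = 53.6.

K_p = 53.6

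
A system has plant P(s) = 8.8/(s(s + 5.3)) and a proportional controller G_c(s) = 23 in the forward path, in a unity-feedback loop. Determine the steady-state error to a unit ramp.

0.0262

The loop has one pole at the origin (type 1). Velocity error constant K_v = lim_{s→0} s·G_c(s)P(s) = 23·8.8/5.3 = 38.19.
Steady-state error to a unit ramp: e_ss = 1/K_v = 0.0262.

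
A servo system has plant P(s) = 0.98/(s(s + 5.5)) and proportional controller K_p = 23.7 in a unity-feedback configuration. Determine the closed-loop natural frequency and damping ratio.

The closed-loop denominator is s(s+5.5) + 23.7·0.98 = s² + 5.5s + 23.23.
Matching s² + 2ζω_n s + ω_n²: ω_n = √23.23 = 4.819 rad/s and 2ζω_n = 5.5, so ζ = 5.5/(2·4.819) = 0.571.

ω_n = 4.82 rad/s, ζ = 0.571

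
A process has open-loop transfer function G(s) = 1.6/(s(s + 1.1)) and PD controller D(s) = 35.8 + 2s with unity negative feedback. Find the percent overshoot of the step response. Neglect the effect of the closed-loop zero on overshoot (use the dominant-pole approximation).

Forward path: (35.8 + 2s)·1.6/(s(s+1.1)). The closed-loop characteristic equation is s² + (1.1 + 1.6·2)s + 1.6·35.8 = 0.
That is s² + 4.3s + 57.28 = 0, so ω_n = 7.568 rad/s and ζ = 4.3/(2·7.568) = 0.2841.
%OS = 100·exp(−πζ/√(1−ζ²)) = 39.4%.

39.4%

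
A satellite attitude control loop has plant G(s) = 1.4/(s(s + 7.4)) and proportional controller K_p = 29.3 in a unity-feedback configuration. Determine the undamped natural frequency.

ω_n = 6.4 rad/s

The closed-loop denominator is s(s+7.4) + 29.3·1.4 = s² + 7.4s + 41.02.
So ω_n² = 41.02 ⇒ ω_n = 6.405 rad/s, and ζ = 7.4/(2ω_n) = 0.578.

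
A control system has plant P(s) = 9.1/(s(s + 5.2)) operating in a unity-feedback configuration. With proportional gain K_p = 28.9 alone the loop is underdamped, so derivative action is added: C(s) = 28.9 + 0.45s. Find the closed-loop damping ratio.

ζ = 0.287

Forward path: (28.9 + 0.45s)·9.1/(s(s+5.2)). The closed-loop characteristic equation is s² + (5.2 + 9.1·0.45)s + 9.1·28.9 = 0.
That is s² + 9.295s + 263 = 0, so ω_n = 16.22 rad/s and ζ = 9.295/(2·16.22) = 0.2866.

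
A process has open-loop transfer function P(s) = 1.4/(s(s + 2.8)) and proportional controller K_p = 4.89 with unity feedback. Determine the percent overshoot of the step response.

13.7%

From 1 + K_pP(s) = 0: s² + 2.8s + 6.846 = 0 ⇒ ω_n = 2.616, ζ = 0.5351.
%OS = 100·exp(−πζ/√(1−ζ²)) = 100·exp(−π·0.5351/√0.7137) = 13.7%.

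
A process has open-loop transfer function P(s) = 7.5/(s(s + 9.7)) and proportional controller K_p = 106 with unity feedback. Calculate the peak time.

Closed-loop characteristic equation: s² + 9.7s + 795 = 0, so ω_n = 28.2 rad/s and ζ = 9.7/(2·28.2) = 0.172.
Damped frequency ω_d = ω_n√(1−ζ²) = 27.78 rad/s, so peak time T_p = π/ω_d = 0.113 s.

T_p = 0.113 s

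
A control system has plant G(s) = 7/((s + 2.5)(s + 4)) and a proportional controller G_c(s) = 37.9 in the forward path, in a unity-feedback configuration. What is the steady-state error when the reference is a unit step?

0.0363

The loop is type 0. Static position error constant K_pos = G_c(0)·G(0) = 37.9·0.7 = 26.53.
Steady-state error to a unit step: e_ss = 1/(1+K_pos) = 1/27.53 = 0.0363.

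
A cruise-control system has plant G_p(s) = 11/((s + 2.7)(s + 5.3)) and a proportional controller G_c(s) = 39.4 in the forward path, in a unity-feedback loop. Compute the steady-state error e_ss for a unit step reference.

The loop is type 0. Static position error constant K_pos = G_c(0)·G_p(0) = 39.4·0.7687 = 30.29.
Steady-state error to a unit step: e_ss = 1/(1+K_pos) = 1/31.29 = 0.032.

0.032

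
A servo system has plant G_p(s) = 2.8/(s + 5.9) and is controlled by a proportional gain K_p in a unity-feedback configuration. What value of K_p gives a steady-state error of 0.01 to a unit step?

K_p = 209

For a type-0 loop with proportional control, e_ss = 1/(1 + K_p·G_p(0)).
G_p(0) = 0.4746. Require 1/(1 + K_p·0.4746) = 0.01, so 1 + 0.4746·K_p = 100.
K_p = (100 − 1)/0.4746 = 209.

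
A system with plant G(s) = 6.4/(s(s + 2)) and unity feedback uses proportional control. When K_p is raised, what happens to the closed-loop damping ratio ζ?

decrease

ζ = 2/(2√(6.4K_p)); increasing K_p raises the denominator, so ζ falls.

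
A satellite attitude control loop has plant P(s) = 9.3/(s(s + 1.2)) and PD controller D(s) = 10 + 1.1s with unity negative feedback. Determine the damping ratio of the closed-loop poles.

Forward path: (10 + 1.1s)·9.3/(s(s+1.2)). The closed-loop characteristic equation is s² + (1.2 + 9.3·1.1)s + 9.3·10 = 0.
That is s² + 11.43s + 93 = 0, so ω_n = 9.644 rad/s and ζ = 11.43/(2·9.644) = 0.5926.

ζ = 0.593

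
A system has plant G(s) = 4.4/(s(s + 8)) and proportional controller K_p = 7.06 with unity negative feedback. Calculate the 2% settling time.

Closed-loop characteristic equation: s² + 8s + 31.06 = 0, so ω_n = 5.574 rad/s and ζ = 8/(2·5.574) = 0.7177.
2% settling time T_s ≈ 4/(ζω_n) = 4/4 = 1 s.

T_s ≈ 1 s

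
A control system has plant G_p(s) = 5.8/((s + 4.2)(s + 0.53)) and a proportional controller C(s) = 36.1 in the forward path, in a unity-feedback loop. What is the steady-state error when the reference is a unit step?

The loop is type 0. Static position error constant K_pos = C(0)·G_p(0) = 36.1·2.606 = 94.06.
Steady-state error to a unit step: e_ss = 1/(1+K_pos) = 1/95.06 = 0.0105.

0.0105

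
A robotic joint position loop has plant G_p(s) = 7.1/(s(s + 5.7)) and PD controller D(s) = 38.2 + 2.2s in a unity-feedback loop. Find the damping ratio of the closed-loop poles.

ζ = 0.647

Forward path: (38.2 + 2.2s)·7.1/(s(s+5.7)). The closed-loop characteristic equation is s² + (5.7 + 7.1·2.2)s + 7.1·38.2 = 0.
That is s² + 21.32s + 271.2 = 0, so ω_n = 16.47 rad/s and ζ = 21.32/(2·16.47) = 0.6473.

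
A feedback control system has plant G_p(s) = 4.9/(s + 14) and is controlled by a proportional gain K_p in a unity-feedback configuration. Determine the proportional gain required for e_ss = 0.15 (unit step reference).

Steady-state error for a unit step on this type-0 loop is 1/(1 + K_p·G_p(0)).
G_p(0) = 0.35. Require 1/(1 + K_p·0.35) = 0.15, so 1 + 0.35·K_p = 6.667.
K_p = (6.667 − 1)/0.35 = 16.2.

K_p = 16.2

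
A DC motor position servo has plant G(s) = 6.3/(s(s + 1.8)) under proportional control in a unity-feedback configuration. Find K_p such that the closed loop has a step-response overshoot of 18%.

K_p = 0.56

From %OS = 100·exp(−πζ/√(1−ζ²)) = 18%, ζ = −ln(0.18)/√(π²+ln²(0.18)) = 0.4791.
Characteristic equation s² + 1.8s + 6.3K_p = 0 gives ζ = 1.8/(2√(6.3K_p)).
Setting ζ = 0.4791: √(6.3K_p) = 1.8/(2·0.4791) = 1.878, so K_p = 3.529/6.3 = 0.56.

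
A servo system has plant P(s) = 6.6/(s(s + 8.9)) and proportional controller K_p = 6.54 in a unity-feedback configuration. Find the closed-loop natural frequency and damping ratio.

The closed-loop denominator is s(s+8.9) + 6.54·6.6 = s² + 8.9s + 43.16.
So ω_n² = 43.16 ⇒ ω_n = 6.57 rad/s, and ζ = 8.9/(2ω_n) = 0.677.

ω_n = 6.57 rad/s, ζ = 0.677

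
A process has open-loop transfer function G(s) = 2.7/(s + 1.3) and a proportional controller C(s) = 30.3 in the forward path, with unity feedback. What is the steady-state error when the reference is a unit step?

The loop is type 0. Static position error constant K_pos = C(0)·G(0) = 30.3·2.077 = 62.93.
Steady-state error to a unit step: e_ss = 1/(1+K_pos) = 1/63.93 = 0.0156.

0.0156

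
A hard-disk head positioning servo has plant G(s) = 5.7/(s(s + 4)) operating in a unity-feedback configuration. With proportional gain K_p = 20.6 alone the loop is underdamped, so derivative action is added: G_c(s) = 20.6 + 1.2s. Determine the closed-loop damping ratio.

ζ = 0.5

Forward path: (20.6 + 1.2s)·5.7/(s(s+4)). The closed-loop characteristic equation is s² + (4 + 5.7·1.2)s + 5.7·20.6 = 0.
That is s² + 10.84s + 117.4 = 0, so ω_n = 10.84 rad/s and ζ = 10.84/(2·10.84) = 0.5002.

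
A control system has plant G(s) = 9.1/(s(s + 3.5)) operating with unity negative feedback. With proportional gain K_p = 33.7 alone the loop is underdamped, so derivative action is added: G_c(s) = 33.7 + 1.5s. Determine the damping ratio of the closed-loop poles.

Forward path: (33.7 + 1.5s)·9.1/(s(s+3.5)). The closed-loop characteristic equation is s² + (3.5 + 9.1·1.5)s + 9.1·33.7 = 0.
That is s² + 17.15s + 306.7 = 0, so ω_n = 17.51 rad/s and ζ = 17.15/(2·17.51) = 0.4897.

ζ = 0.49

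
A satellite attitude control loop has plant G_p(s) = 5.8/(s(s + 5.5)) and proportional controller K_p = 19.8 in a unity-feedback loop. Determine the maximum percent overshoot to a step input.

From 1 + K_pG_p(s) = 0: s² + 5.5s + 114.8 = 0 ⇒ ω_n = 10.72, ζ = 0.2566.
%OS = 100·exp(−πζ/√(1−ζ²)) = 100·exp(−π·0.2566/√0.9341) = 43.4%.

43.4%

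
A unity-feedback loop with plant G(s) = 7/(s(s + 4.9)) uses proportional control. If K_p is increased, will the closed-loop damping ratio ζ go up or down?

ζ = 4.9/(2√(7K_p)); increasing K_p raises the denominator, so ζ falls.

decrease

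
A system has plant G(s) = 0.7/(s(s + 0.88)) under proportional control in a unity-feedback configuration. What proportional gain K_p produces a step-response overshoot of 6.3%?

From %OS = 100·exp(−πζ/√(1−ζ²)) = 6.3%, ζ = −ln(0.063)/√(π²+ln²(0.063)) = 0.6606.
Characteristic equation s² + 0.88s + 0.7K_p = 0 gives ζ = 0.88/(2√(0.7K_p)).
Setting ζ = 0.6606: √(0.7K_p) = 0.88/(2·0.6606) = 0.666, so K_p = 0.4436/0.7 = 0.634.

K_p = 0.634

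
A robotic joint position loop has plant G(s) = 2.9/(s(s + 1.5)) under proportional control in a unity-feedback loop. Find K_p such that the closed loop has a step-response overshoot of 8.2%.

From %OS = 100·exp(−πζ/√(1−ζ²)) = 8.2%, ζ = −ln(0.082)/√(π²+ln²(0.082)) = 0.6228.
Characteristic equation s² + 1.5s + 2.9K_p = 0 gives ζ = 1.5/(2√(2.9K_p)).
Setting ζ = 0.6228: √(2.9K_p) = 1.5/(2·0.6228) = 1.204, so K_p = 1.45/2.9 = 0.5.

K_p = 0.5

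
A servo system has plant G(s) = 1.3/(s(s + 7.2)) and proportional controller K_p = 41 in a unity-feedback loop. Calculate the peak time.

T_p = 0.495 s

Closed-loop characteristic equation: s² + 7.2s + 53.3 = 0, so ω_n = 7.301 rad/s and ζ = 7.2/(2·7.301) = 0.4931.
Damped frequency ω_d = ω_n√(1−ζ²) = 6.351 rad/s, so peak time T_p = π/ω_d = 0.495 s.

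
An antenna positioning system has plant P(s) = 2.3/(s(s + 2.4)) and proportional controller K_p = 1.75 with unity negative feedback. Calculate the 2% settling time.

T_s ≈ 3.33 s

The closed-loop denominator s² + 2.4s + 4.025 gives ω_n = √4.025 = 2.006 and ζ = 2.4/(2ω_n) = 0.5981.
2% settling time T_s ≈ 4/(ζω_n) = 4/1.2 = 3.33 s.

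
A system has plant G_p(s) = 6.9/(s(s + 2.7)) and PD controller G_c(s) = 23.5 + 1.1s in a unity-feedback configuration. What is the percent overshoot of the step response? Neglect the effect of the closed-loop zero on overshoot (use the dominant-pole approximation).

25%

Forward path: (23.5 + 1.1s)·6.9/(s(s+2.7)). The closed-loop characteristic equation is s² + (2.7 + 6.9·1.1)s + 6.9·23.5 = 0.
That is s² + 10.29s + 162.2 = 0, so ω_n = 12.73 rad/s and ζ = 10.29/(2·12.73) = 0.404.
%OS = 100·exp(−πζ/√(1−ζ²)) = 25%.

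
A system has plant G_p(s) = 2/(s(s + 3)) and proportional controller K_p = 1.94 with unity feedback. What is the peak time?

The closed-loop denominator s² + 3s + 3.88 gives ω_n = √3.88 = 1.97 and ζ = 3/(2ω_n) = 0.7615.
Damped frequency ω_d = ω_n√(1−ζ²) = 1.277 rad/s, so peak time T_p = π/ω_d = 2.46 s.

T_p = 2.46 s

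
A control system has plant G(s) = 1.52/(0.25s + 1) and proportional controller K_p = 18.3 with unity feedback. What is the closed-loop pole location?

s = -115.3

Closed loop: T(s) = K_p·G/(1+K_p·G) = 27.82/(0.25s + 1 + 27.82), with pole at s = −(1 + 27.82)/0.25 = −115.3.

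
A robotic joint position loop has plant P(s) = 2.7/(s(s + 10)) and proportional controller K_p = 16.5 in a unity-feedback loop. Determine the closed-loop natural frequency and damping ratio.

The closed-loop denominator is s(s+10) + 16.5·2.7 = s² + 10s + 44.55.
Matching s² + 2ζω_n s + ω_n²: ω_n = √44.55 = 6.675 rad/s and 2ζω_n = 10, so ζ = 10/(2·6.675) = 0.749.

ω_n = 6.67 rad/s, ζ = 0.749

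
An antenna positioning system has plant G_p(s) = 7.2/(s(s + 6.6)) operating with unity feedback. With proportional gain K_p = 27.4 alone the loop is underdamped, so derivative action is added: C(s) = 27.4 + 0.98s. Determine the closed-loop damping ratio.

ζ = 0.486

Forward path: (27.4 + 0.98s)·7.2/(s(s+6.6)). The closed-loop characteristic equation is s² + (6.6 + 7.2·0.98)s + 7.2·27.4 = 0.
That is s² + 13.66s + 197.3 = 0, so ω_n = 14.05 rad/s and ζ = 13.66/(2·14.05) = 0.4861.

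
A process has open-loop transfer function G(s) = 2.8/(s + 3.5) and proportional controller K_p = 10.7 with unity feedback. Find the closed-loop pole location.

Closed-loop transfer function: T(s) = K_p·G(s)/(1 + K_p·G(s)) = 29.96/(s + 3.5 + 29.96) = 29.96/(s + 33.46).
The closed-loop pole is at s = −33.46.

s = -33.46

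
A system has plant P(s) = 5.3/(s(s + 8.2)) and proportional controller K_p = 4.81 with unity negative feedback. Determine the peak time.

Closed-loop characteristic equation: s² + 8.2s + 25.49 = 0, so ω_n = 5.049 rad/s and ζ = 8.2/(2·5.049) = 0.812.
Damped frequency ω_d = ω_n√(1−ζ²) = 2.947 rad/s, so peak time T_p = π/ω_d = 1.07 s.

T_p = 1.07 s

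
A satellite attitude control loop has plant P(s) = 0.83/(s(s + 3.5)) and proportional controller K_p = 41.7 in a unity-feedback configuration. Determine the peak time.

The closed-loop denominator s² + 3.5s + 34.61 gives ω_n = √34.61 = 5.883 and ζ = 3.5/(2ω_n) = 0.2975.
Damped frequency ω_d = ω_n√(1−ζ²) = 5.617 rad/s, so peak time T_p = π/ω_d = 0.559 s.

T_p = 0.559 s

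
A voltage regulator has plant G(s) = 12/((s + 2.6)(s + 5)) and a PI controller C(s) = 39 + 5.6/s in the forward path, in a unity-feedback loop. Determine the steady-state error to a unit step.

0

The open loop C(s)G(s) has a pole at the origin (type 1), so the static position error constant is infinite and e_ss = 1/(1+∞) = 0.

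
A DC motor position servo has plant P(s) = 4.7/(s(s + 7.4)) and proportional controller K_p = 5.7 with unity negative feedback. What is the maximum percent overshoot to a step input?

4.03%

The closed-loop denominator s² + 7.4s + 26.79 gives ω_n = √26.79 = 5.176 and ζ = 7.4/(2ω_n) = 0.7149.
%OS = 100·exp(−πζ/√(1−ζ²)) = 100·exp(−π·0.7149/√0.489) = 4.03%.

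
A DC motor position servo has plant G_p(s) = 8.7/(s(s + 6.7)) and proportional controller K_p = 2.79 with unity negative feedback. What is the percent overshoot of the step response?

5.43%

From 1 + K_pG_p(s) = 0: s² + 6.7s + 24.27 = 0 ⇒ ω_n = 4.927, ζ = 0.68.
%OS = 100·exp(−πζ/√(1−ζ²)) = 100·exp(−π·0.68/√0.5377) = 5.43%.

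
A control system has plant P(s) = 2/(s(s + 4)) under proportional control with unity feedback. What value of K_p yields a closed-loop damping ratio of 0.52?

K_p = 7.4

Closed-loop characteristic equation: s² + 4s + K_p·2 = 0.
So ω_n = √(2K_p) and 2ζω_n = 4, giving ζ = 4/(2√(2K_p)).
Setting ζ = 0.52: √(2K_p) = 4/(2·0.52) = 3.846, so K_p = 14.79/2 = 7.4.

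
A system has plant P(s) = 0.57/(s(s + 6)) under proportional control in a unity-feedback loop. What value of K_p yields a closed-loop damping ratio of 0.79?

Closed-loop characteristic equation: s² + 6s + K_p·0.57 = 0.
So ω_n = √(0.57K_p) and 2ζω_n = 6, giving ζ = 6/(2√(0.57K_p)).
Setting ζ = 0.79: √(0.57K_p) = 6/(2·0.79) = 3.797, so K_p = 14.42/0.57 = 25.3.

K_p = 25.3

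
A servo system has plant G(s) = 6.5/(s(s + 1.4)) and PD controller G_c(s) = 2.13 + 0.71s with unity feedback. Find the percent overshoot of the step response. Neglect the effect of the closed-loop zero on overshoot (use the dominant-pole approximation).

Forward path: (2.13 + 0.71s)·6.5/(s(s+1.4)). The closed-loop characteristic equation is s² + (1.4 + 6.5·0.71)s + 6.5·2.13 = 0.
That is s² + 6.015s + 13.84 = 0, so ω_n = 3.721 rad/s and ζ = 6.015/(2·3.721) = 0.8083.
%OS = 100·exp(−πζ/√(1−ζ²)) = 1.34%.

1.34%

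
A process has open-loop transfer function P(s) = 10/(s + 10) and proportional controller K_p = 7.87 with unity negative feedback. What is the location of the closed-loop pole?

s = -88.7

Closed-loop transfer function: T(s) = K_p·P(s)/(1 + K_p·P(s)) = 78.7/(s + 10 + 78.7) = 78.7/(s + 88.7).
The closed-loop pole is at s = −88.7.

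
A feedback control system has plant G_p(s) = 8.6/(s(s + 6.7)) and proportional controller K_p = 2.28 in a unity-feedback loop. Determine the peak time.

The closed-loop denominator s² + 6.7s + 19.61 gives ω_n = √19.61 = 4.428 and ζ = 6.7/(2ω_n) = 0.7565.
Damped frequency ω_d = ω_n√(1−ζ²) = 2.896 rad/s, so peak time T_p = π/ω_d = 1.08 s.

T_p = 1.08 s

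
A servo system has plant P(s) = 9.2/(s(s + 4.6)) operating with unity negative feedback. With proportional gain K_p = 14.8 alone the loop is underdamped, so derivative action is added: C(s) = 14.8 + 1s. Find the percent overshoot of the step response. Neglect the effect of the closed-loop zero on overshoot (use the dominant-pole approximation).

9.99%

Forward path: (14.8 + 1s)·9.2/(s(s+4.6)). The closed-loop characteristic equation is s² + (4.6 + 9.2·1)s + 9.2·14.8 = 0.
That is s² + 13.8s + 136.2 = 0, so ω_n = 11.67 rad/s and ζ = 13.8/(2·11.67) = 0.5913.
%OS = 100·exp(−πζ/√(1−ζ²)) = 9.99%.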